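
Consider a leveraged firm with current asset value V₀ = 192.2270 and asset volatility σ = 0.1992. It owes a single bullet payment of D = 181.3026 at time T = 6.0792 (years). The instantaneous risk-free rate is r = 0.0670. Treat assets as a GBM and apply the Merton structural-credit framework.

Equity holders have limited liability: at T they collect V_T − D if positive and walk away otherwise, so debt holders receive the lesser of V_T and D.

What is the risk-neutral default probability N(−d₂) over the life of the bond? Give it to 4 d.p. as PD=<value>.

d₁ = [ln(V₀/D) + (r + σ²/2)T] / (σ√T)
   = [ln(192.2270/181.3026) + (0.0670 + 0.5·0.1992²)·6.0792] / (0.1992·√6.0792)
   = [0.058510 + 0.527920] / 0.491148 = 1.193996
d₂ = d₁ − σ√T = 1.193996 − 0.491148 = 0.702848
risk-neutral PD = N(−d₂) = N(-0.702848) = 0.241075

PD=0.2411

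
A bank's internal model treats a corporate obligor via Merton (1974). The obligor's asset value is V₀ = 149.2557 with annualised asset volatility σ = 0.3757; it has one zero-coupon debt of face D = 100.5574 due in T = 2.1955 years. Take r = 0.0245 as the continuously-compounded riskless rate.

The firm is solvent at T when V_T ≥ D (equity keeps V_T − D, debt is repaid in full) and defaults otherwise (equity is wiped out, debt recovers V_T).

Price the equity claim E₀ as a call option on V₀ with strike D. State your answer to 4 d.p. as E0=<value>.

E0=61.6814

d₁ = [ln(V₀/D) + (r + σ²/2)T] / (σ√T)
   = [ln(149.2557/100.5574) + (0.0245 + 0.5·0.3757²)·2.1955] / (0.3757·√2.1955)
   = [0.394932 + 0.208738] / 0.556683 = 1.084405
d₂ = d₁ − σ√T = 1.084405 − 0.556683 = 0.527722
N(d₁) = 0.860907,  N(d₂) = 0.701154,  e^(−rT) = 0.947631
E₀ = V₀·N(d₁) − D·e^(−rT)·N(d₂)
   = 149.2557·0.860907 − 100.5574·0.947631·0.701154 = 61.681438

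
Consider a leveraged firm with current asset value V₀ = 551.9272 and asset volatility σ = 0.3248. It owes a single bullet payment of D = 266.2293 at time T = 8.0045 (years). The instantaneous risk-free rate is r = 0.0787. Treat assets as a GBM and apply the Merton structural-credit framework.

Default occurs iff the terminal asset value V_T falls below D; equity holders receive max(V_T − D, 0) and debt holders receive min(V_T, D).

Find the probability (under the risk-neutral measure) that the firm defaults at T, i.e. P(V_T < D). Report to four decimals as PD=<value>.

PD=0.1540

d₁ = [ln(V₀/D) + (r + σ²/2)T] / (σ√T)
   = [ln(551.9272/266.2293) + (0.0787 + 0.5·0.3248²)·8.0045] / (0.3248·√8.0045)
   = [0.729058 + 1.052172] / 0.918931 = 1.938371
d₂ = d₁ − σ√T = 1.938371 − 0.918931 = 1.019439
risk-neutral PD = N(−d₂) = N(-1.019439) = 0.153997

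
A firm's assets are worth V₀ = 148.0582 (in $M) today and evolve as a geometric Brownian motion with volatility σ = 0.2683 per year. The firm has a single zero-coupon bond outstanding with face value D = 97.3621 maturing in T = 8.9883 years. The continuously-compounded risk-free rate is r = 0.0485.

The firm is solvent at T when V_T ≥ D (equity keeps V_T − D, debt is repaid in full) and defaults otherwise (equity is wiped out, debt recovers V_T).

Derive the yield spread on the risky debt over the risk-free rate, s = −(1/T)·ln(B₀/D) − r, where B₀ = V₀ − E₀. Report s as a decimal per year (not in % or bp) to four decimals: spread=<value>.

spread=0.0101

d₁ = [ln(V₀/D) + (r + σ²/2)T] / (σ√T)
   = [ln(148.0582/97.3621) + (0.0485 + 0.5·0.2683²)·8.9883] / (0.2683·√8.9883)
   = [0.419168 + 0.759443] / 0.804377 = 1.465249
d₂ = d₁ − σ√T = 1.465249 − 0.804377 = 0.660872
N(d₁) = 0.928573,  N(d₂) = 0.745653,  e^(−rT) = 0.646661
E₀ = V₀·N(d₁) − D·e^(−rT)·N(d₂)
   = 148.0582·0.928573 − 97.3621·0.646661·0.745653 = 90.536386
B₀ = V₀ − E₀ = 148.0582 − 90.536386 = 57.521814
spread = −(1/T)·ln(B₀/D) − r = −(1/8.9883)·ln(57.521814/97.3621) − 0.0485 = 0.01005087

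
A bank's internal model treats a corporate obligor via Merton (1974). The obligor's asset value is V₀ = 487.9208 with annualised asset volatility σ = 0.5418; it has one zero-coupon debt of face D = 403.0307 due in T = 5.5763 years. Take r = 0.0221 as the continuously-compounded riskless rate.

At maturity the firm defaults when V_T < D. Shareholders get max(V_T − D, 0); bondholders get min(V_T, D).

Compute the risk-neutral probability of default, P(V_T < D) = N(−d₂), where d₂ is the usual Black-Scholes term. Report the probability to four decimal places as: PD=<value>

d₁ = [ln(V₀/D) + (r + σ²/2)T] / (σ√T)
   = [ln(487.9208/403.0307) + (0.0221 + 0.5·0.5418²)·5.5763] / (0.5418·√5.5763)
   = [0.191140 + 0.941690] / 1.279417 = 0.885427
d₂ = d₁ − σ√T = 0.885427 − 1.279417 = -0.393990
risk-neutral PD = N(−d₂) = N(0.393990) = 0.653206

PD=0.6532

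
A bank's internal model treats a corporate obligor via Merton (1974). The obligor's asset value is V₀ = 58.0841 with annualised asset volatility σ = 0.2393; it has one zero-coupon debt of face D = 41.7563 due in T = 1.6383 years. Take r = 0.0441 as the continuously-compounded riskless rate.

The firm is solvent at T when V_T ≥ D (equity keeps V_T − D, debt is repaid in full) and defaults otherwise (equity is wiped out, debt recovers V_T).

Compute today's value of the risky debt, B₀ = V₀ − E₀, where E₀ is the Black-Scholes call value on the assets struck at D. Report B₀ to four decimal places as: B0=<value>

d₁ = [ln(V₀/D) + (r + σ²/2)T] / (σ√T)
   = [ln(58.0841/41.7563) + (0.0441 + 0.5·0.2393²)·1.6383] / (0.2393·√1.6383)
   = [0.330042 + 0.119157] / 0.306295 = 1.466558
d₂ = d₁ − σ√T = 1.466558 − 0.306295 = 1.160263
N(d₁) = 0.928752,  N(d₂) = 0.877029,  e^(−rT) = 0.930299
E₀ = V₀·N(d₁) − D·e^(−rT)·N(d₂)
   = 58.0841·0.928752 − 41.7563·0.930299·0.877029 = 19.876768
B₀ = V₀ − E₀ = 58.0841 − 19.876768 = 38.207332

B0=38.2073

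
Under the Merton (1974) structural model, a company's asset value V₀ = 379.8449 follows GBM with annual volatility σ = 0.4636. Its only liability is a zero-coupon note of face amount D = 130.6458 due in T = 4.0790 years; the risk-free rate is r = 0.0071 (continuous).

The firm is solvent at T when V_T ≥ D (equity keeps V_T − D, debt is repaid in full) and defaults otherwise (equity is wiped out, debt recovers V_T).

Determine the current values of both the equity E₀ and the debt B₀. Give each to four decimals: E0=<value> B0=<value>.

d₁ = [ln(V₀/D) + (r + σ²/2)T] / (σ√T)
   = [ln(379.8449/130.6458) + (0.0071 + 0.5·0.4636²)·4.0790] / (0.4636·√4.0790)
   = [1.067273 + 0.467300] / 0.936311 = 1.638956
d₂ = d₁ − σ√T = 1.638956 − 0.936311 = 0.702645
N(d₁) = 0.949389,  N(d₂) = 0.758862,  e^(−rT) = 0.971454
E₀ = V₀·N(d₁) − D·e^(−rT)·N(d₂)
   = 379.8449·0.949389 − 130.6458·0.971454·0.758862 = 264.308501
B₀ = V₀ − E₀ = 379.8449 − 264.308501 = 115.536399

E0=264.3085 B0=115.5364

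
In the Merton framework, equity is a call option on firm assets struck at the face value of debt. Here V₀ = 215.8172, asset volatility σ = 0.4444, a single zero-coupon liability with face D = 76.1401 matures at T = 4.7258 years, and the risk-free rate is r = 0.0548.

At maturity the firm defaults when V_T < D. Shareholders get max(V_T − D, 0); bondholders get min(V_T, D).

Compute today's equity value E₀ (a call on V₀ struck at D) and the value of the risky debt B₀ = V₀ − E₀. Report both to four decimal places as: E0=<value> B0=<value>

d₁ = [ln(V₀/D) + (r + σ²/2)T] / (σ√T)
   = [ln(215.8172/76.1401) + (0.0548 + 0.5·0.4444²)·4.7258] / (0.4444·√4.7258)
   = [1.041857 + 0.725626] / 0.966077 = 1.829547
d₂ = d₁ − σ√T = 1.829547 − 0.966077 = 0.863470
N(d₁) = 0.966341,  N(d₂) = 0.806060,  e^(−rT) = 0.771843
E₀ = V₀·N(d₁) − D·e^(−rT)·N(d₂)
   = 215.8172·0.966341 − 76.1401·0.771843·0.806060 = 161.182303
B₀ = V₀ − E₀ = 215.8172 − 161.182303 = 54.634897

E0=161.1823 B0=54.6349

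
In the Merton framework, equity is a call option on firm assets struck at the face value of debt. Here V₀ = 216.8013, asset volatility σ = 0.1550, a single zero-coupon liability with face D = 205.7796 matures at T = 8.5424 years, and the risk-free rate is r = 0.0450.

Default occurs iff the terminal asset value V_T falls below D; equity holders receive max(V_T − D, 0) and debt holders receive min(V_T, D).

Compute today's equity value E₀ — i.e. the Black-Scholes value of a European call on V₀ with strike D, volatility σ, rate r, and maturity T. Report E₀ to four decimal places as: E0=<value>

E0=83.6287

d₁ = [ln(V₀/D) + (r + σ²/2)T] / (σ√T)
   = [ln(216.8013/205.7796) + (0.0450 + 0.5·0.1550²)·8.5424] / (0.1550·√8.5424)
   = [0.052176 + 0.487024] / 0.453024 = 1.190221
d₂ = d₁ − σ√T = 1.190221 − 0.453024 = 0.737196
N(d₁) = 0.883020,  N(d₂) = 0.769499,  e^(−rT) = 0.680854
E₀ = V₀·N(d₁) − D·e^(−rT)·N(d₂)
   = 216.8013·0.883020 − 205.7796·0.680854·0.769499 = 83.628736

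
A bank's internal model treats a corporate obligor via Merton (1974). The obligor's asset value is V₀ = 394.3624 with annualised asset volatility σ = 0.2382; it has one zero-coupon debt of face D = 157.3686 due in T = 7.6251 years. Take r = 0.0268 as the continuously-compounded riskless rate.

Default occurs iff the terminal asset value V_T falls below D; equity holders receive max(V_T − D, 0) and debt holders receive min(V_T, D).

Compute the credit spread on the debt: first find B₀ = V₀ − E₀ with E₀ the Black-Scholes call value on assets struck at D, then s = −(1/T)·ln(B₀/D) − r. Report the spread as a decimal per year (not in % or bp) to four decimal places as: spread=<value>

spread=0.0026

d₁ = [ln(V₀/D) + (r + σ²/2)T] / (σ√T)
   = [ln(394.3624/157.3686) + (0.0268 + 0.5·0.2382²)·7.6251] / (0.2382·√7.6251)
   = [0.918679 + 0.420674] / 0.657756 = 2.036248
d₂ = d₁ − σ√T = 2.036248 − 0.657756 = 1.378492
N(d₁) = 0.979137,  N(d₂) = 0.915974,  e^(−rT) = 0.815175
E₀ = V₀·N(d₁) − D·e^(−rT)·N(d₂)
   = 394.3624·0.979137 − 157.3686·0.815175·0.915974 = 268.631059
B₀ = V₀ − E₀ = 394.3624 − 268.631059 = 125.731341
spread = −(1/T)·ln(B₀/D) − r = −(1/7.6251)·ln(125.731341/157.3686) − 0.0268 = 0.00263482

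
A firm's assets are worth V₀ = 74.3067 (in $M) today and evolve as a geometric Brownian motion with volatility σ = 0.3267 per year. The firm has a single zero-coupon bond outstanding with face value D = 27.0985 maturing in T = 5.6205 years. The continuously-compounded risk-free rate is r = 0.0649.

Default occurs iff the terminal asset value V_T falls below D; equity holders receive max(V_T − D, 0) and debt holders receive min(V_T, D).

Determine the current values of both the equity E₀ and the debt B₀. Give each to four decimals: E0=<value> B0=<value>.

d₁ = [ln(V₀/D) + (r + σ²/2)T] / (σ√T)
   = [ln(74.3067/27.0985) + (0.0649 + 0.5·0.3267²)·5.6205] / (0.3267·√5.6205)
   = [1.008723 + 0.664717] / 0.774527 = 2.160595
d₂ = d₁ − σ√T = 2.160595 − 0.774527 = 1.386068
N(d₁) = 0.984637,  N(d₂) = 0.917137,  e^(−rT) = 0.694356
E₀ = V₀·N(d₁) − D·e^(−rT)·N(d₂)
   = 74.3067·0.984637 − 27.0985·0.694356·0.917137 = 55.908248
B₀ = V₀ − E₀ = 74.3067 − 55.908248 = 18.398452

E0=55.9082 B0=18.3985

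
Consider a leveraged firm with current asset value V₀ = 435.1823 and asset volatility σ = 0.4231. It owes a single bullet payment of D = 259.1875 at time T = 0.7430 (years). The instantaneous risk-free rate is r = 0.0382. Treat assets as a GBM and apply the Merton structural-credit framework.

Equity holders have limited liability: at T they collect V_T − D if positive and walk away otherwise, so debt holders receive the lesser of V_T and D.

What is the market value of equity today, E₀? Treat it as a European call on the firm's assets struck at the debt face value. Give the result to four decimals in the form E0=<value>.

d₁ = [ln(V₀/D) + (r + σ²/2)T] / (σ√T)
   = [ln(435.1823/259.1875) + (0.0382 + 0.5·0.4231²)·0.7430] / (0.4231·√0.7430)
   = [0.518213 + 0.094886] / 0.364701 = 1.681100
d₂ = d₁ − σ√T = 1.681100 − 0.364701 = 1.316398
N(d₁) = 0.953628,  N(d₂) = 0.905980,  e^(−rT) = 0.972016
E₀ = V₀·N(d₁) − D·e^(−rT)·N(d₂)
   = 435.1823·0.953628 − 259.1875·0.972016·0.905980 = 186.754554

E0=186.7546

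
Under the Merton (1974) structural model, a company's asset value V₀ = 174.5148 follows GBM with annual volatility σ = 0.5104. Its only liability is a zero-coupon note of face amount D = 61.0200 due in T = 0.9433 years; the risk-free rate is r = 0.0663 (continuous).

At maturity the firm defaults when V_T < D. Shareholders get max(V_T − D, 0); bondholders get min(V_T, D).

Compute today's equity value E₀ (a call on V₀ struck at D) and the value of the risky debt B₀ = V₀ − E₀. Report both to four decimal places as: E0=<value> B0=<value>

E0=117.4014 B0=57.1134

d₁ = [ln(V₀/D) + (r + σ²/2)T] / (σ√T)
   = [ln(174.5148/61.0200) + (0.0663 + 0.5·0.5104²)·0.9433] / (0.5104·√0.9433)
   = [1.050808 + 0.185409] / 0.495719 = 2.493786
d₂ = d₁ − σ√T = 2.493786 − 0.495719 = 1.998067
N(d₁) = 0.993681,  N(d₂) = 0.977145,  e^(−rT) = 0.939375
E₀ = V₀·N(d₁) − D·e^(−rT)·N(d₂)
   = 174.5148·0.993681 − 61.0200·0.939375·0.977145 = 117.401364
B₀ = V₀ − E₀ = 174.5148 − 117.401364 = 57.113436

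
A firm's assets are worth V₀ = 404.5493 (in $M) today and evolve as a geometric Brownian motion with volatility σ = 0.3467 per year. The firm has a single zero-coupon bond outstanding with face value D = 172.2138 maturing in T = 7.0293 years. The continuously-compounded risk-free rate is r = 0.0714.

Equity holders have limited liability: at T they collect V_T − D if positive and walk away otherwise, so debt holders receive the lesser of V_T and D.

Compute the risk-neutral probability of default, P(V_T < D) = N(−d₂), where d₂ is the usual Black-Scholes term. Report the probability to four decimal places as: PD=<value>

d₁ = [ln(V₀/D) + (r + σ²/2)T] / (σ√T)
   = [ln(404.5493/172.2138) + (0.0714 + 0.5·0.3467²)·7.0293] / (0.3467·√7.0293)
   = [0.854037 + 0.924356] / 0.919200 = 1.934719
d₂ = d₁ − σ√T = 1.934719 − 0.919200 = 1.015519
risk-neutral PD = N(−d₂) = N(-1.015519) = 0.154929

PD=0.1549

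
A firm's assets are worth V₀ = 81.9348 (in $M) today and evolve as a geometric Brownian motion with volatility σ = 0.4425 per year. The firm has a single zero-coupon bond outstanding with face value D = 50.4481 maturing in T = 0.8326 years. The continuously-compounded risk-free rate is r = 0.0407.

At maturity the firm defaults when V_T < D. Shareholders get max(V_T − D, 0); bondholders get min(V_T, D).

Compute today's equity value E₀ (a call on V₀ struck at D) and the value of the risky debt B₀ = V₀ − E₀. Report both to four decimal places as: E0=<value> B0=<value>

d₁ = [ln(V₀/D) + (r + σ²/2)T] / (σ√T)
   = [ln(81.9348/50.4481) + (0.0407 + 0.5·0.4425²)·0.8326] / (0.4425·√0.8326)
   = [0.484979 + 0.115401] / 0.403768 = 1.486944
d₂ = d₁ − σ√T = 1.486944 − 0.403768 = 1.083176
N(d₁) = 0.931485,  N(d₂) = 0.860635,  e^(−rT) = 0.966681
E₀ = V₀·N(d₁) − D·e^(−rT)·N(d₂)
   = 81.9348·0.931485 − 50.4481·0.966681·0.860635 = 34.350285
B₀ = V₀ − E₀ = 81.9348 − 34.350285 = 47.584515

E0=34.3503 B0=47.5845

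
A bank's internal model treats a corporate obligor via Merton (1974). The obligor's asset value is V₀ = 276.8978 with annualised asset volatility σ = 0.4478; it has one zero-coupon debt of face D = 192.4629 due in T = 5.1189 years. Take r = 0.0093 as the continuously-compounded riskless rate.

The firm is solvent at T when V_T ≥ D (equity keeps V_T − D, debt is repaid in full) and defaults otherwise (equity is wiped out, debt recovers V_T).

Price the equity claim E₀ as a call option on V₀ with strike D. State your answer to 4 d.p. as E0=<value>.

E0=142.4463

d₁ = [ln(V₀/D) + (r + σ²/2)T] / (σ√T)
   = [ln(276.8978/192.4629) + (0.0093 + 0.5·0.4478²)·5.1189] / (0.4478·√5.1189)
   = [0.363745 + 0.560839] / 1.013147 = 0.912586
d₂ = d₁ − σ√T = 0.912586 − 1.013147 = -0.100560
N(d₁) = 0.819270,  N(d₂) = 0.459950,  e^(−rT) = 0.953510
E₀ = V₀·N(d₁) − D·e^(−rT)·N(d₂)
   = 276.8978·0.819270 − 192.4629·0.953510·0.459950 = 142.446275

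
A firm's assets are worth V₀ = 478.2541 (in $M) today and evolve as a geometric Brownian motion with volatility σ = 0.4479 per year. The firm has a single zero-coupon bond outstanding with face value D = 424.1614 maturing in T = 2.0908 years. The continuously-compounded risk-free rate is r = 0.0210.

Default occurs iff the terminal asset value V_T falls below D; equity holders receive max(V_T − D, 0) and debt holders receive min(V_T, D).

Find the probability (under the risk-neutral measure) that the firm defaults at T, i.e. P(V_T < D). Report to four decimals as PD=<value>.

d₁ = [ln(V₀/D) + (r + σ²/2)T] / (σ√T)
   = [ln(478.2541/424.1614) + (0.0210 + 0.5·0.4479²)·2.0908] / (0.4479·√2.0908)
   = [0.120028 + 0.253629] / 0.647645 = 0.576947
d₂ = d₁ − σ√T = 0.576947 − 0.647645 = -0.070698
risk-neutral PD = N(−d₂) = N(0.070698) = 0.528181

PD=0.5282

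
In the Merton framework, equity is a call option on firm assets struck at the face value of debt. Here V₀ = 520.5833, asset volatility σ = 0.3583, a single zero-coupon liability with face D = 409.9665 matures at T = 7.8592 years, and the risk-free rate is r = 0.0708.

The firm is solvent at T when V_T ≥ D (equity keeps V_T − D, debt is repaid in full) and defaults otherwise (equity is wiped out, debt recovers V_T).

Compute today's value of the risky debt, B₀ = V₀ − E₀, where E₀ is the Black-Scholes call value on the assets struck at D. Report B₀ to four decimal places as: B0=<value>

B0=195.2081

d₁ = [ln(V₀/D) + (r + σ²/2)T] / (σ√T)
   = [ln(520.5833/409.9665) + (0.0708 + 0.5·0.3583²)·7.8592] / (0.3583·√7.8592)
   = [0.238874 + 1.060909] / 1.004468 = 1.294002
d₂ = d₁ − σ√T = 1.294002 − 1.004468 = 0.289535
N(d₁) = 0.902168,  N(d₂) = 0.613914,  e^(−rT) = 0.573251
E₀ = V₀·N(d₁) − D·e^(−rT)·N(d₂)
   = 520.5833·0.902168 − 409.9665·0.573251·0.613914 = 325.375227
B₀ = V₀ − E₀ = 520.5833 − 325.375227 = 195.208073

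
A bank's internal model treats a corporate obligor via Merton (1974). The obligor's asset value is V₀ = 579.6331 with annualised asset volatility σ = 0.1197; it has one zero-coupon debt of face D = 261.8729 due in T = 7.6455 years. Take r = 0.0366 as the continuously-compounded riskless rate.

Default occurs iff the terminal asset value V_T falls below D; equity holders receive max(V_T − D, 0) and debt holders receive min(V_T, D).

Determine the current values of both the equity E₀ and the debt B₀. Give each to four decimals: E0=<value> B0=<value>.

d₁ = [ln(V₀/D) + (r + σ²/2)T] / (σ√T)
   = [ln(579.6331/261.8729) + (0.0366 + 0.5·0.1197²)·7.6455] / (0.1197·√7.6455)
   = [0.794536 + 0.334598] / 0.330976 = 3.411524
d₂ = d₁ − σ√T = 3.411524 − 0.330976 = 3.080547
N(d₁) = 0.999677,  N(d₂) = 0.998967,  e^(−rT) = 0.755916
E₀ = V₀·N(d₁) − D·e^(−rT)·N(d₂)
   = 579.6331·0.999677 − 261.8729·0.755916·0.998967 = 381.696523
B₀ = V₀ − E₀ = 579.6331 − 381.696523 = 197.936577

E0=381.6965 B0=197.9366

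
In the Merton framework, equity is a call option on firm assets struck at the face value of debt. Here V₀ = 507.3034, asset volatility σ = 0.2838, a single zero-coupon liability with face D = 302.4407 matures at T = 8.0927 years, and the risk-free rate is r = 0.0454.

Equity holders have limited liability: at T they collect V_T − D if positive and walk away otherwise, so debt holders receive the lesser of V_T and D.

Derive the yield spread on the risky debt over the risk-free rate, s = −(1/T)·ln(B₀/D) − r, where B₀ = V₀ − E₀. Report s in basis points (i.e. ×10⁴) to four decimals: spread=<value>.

d₁ = [ln(V₀/D) + (r + σ²/2)T] / (σ√T)
   = [ln(507.3034/302.4407) + (0.0454 + 0.5·0.2838²)·8.0927] / (0.2838·√8.0927)
   = [0.517224 + 0.693311] / 0.807345 = 1.499403
d₂ = d₁ − σ√T = 1.499403 − 0.807345 = 0.692058
N(d₁) = 0.933115,  N(d₂) = 0.755550,  e^(−rT) = 0.692527
E₀ = V₀·N(d₁) − D·e^(−rT)·N(d₂)
   = 507.3034·0.933115 − 302.4407·0.692527·0.755550 = 315.124107
B₀ = V₀ − E₀ = 507.3034 − 315.124107 = 192.179293
spread = −(1/T)·ln(B₀/D) − r = −(1/8.0927)·ln(192.179293/302.4407) − 0.0454 = 0.01063278
in basis points: 0.01063278 × 10⁴ = 106.3278 bp

spread=106.3278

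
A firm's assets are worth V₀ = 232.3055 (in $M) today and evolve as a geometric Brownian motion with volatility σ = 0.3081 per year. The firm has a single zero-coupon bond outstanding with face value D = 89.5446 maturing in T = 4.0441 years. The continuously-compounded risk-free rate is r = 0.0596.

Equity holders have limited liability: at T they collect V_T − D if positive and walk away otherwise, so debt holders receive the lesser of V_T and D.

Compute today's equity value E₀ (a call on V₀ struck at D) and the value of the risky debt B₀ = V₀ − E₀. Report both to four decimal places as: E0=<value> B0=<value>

d₁ = [ln(V₀/D) + (r + σ²/2)T] / (σ√T)
   = [ln(232.3055/89.5446) + (0.0596 + 0.5·0.3081²)·4.0441] / (0.3081·√4.0441)
   = [0.953316 + 0.432973] / 0.619587 = 2.237439
d₂ = d₁ − σ√T = 2.237439 − 0.619587 = 1.617851
N(d₁) = 0.987371,  N(d₂) = 0.947153,  e^(−rT) = 0.785819
E₀ = V₀·N(d₁) − D·e^(−rT)·N(d₂)
   = 232.3055·0.987371 − 89.5446·0.785819·0.947153 = 162.724521
B₀ = V₀ − E₀ = 232.3055 − 162.724521 = 69.580979

E0=162.7245 B0=69.5810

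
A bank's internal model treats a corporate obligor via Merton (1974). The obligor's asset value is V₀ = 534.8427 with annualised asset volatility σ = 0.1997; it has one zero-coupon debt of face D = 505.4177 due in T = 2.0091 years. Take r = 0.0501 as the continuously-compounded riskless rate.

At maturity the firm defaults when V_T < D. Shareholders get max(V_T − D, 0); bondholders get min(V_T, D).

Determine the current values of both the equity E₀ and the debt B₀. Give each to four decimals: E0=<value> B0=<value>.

E0=103.0476 B0=431.7951

d₁ = [ln(V₀/D) + (r + σ²/2)T] / (σ√T)
   = [ln(534.8427/505.4177) + (0.0501 + 0.5·0.1997²)·2.0091] / (0.1997·√2.0091)
   = [0.056587 + 0.140717] / 0.283060 = 0.697042
d₂ = d₁ − σ√T = 0.697042 − 0.283060 = 0.413982
N(d₁) = 0.757112,  N(d₂) = 0.660556,  e^(−rT) = 0.904244
E₀ = V₀·N(d₁) − D·e^(−rT)·N(d₂)
   = 534.8427·0.757112 − 505.4177·0.904244·0.660556 = 103.047612
B₀ = V₀ − E₀ = 534.8427 − 103.047612 = 431.795088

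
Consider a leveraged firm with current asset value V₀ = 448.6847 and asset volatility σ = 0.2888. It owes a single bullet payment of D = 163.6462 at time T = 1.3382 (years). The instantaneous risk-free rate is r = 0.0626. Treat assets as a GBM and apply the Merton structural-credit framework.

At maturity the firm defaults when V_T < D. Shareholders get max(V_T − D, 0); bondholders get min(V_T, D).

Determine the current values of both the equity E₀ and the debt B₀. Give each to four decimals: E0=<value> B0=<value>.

d₁ = [ln(V₀/D) + (r + σ²/2)T] / (σ√T)
   = [ln(448.6847/163.6462) + (0.0626 + 0.5·0.2888²)·1.3382] / (0.2888·√1.3382)
   = [1.008614 + 0.139578] / 0.334086 = 3.436819
d₂ = d₁ − σ√T = 3.436819 − 0.334086 = 3.102733
N(d₁) = 0.999706,  N(d₂) = 0.999041,  e^(−rT) = 0.919642
E₀ = V₀·N(d₁) − D·e^(−rT)·N(d₂)
   = 448.6847·0.999706 − 163.6462·0.919642·0.999041 = 298.201094
B₀ = V₀ − E₀ = 448.6847 − 298.201094 = 150.483606

E0=298.2011 B0=150.4836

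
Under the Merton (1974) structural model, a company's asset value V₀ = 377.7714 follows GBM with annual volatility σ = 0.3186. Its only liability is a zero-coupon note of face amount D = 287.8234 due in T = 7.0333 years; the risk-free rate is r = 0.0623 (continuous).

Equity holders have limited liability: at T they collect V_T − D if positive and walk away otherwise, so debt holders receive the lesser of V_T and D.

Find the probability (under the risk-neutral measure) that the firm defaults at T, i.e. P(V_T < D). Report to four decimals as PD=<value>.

d₁ = [ln(V₀/D) + (r + σ²/2)T] / (σ√T)
   = [ln(377.7714/287.8234) + (0.0623 + 0.5·0.3186²)·7.0333] / (0.3186·√7.0333)
   = [0.271942 + 0.795136] / 0.844939 = 1.262905
d₂ = d₁ − σ√T = 1.262905 − 0.844939 = 0.417966
risk-neutral PD = N(−d₂) = N(-0.417966) = 0.337986

PD=0.3380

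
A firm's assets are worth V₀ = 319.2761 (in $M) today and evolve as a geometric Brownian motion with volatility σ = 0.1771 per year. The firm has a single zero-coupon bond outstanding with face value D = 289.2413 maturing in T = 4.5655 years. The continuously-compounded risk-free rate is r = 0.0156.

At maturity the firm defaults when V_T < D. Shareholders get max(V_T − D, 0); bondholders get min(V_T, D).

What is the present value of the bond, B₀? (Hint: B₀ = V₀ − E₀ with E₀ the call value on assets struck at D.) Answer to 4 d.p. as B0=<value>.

d₁ = [ln(V₀/D) + (r + σ²/2)T] / (σ√T)
   = [ln(319.2761/289.2413) + (0.0156 + 0.5·0.1771²)·4.5655] / (0.1771·√4.5655)
   = [0.098795 + 0.142819] / 0.378410 = 0.638497
d₂ = d₁ − σ√T = 0.638497 − 0.378410 = 0.260087
N(d₁) = 0.738425,  N(d₂) = 0.602602,  e^(−rT) = 0.931255
E₀ = V₀·N(d₁) − D·e^(−rT)·N(d₂)
   = 319.2761·0.738425 − 289.2413·0.931255·0.602602 = 73.446155
B₀ = V₀ − E₀ = 319.2761 − 73.446155 = 245.829945

B0=245.8299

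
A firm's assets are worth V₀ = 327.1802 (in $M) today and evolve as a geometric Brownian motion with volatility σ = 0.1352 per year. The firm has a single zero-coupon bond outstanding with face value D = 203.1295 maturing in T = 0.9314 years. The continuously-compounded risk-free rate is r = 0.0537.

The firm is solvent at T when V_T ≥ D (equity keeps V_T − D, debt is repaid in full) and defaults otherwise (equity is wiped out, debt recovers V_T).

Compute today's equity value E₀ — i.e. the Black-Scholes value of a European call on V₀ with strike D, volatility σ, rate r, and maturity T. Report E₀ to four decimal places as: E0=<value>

d₁ = [ln(V₀/D) + (r + σ²/2)T] / (σ√T)
   = [ln(327.1802/203.1295) + (0.0537 + 0.5·0.1352²)·0.9314] / (0.1352·√0.9314)
   = [0.476667 + 0.058529] / 0.130480 = 4.101740
d₂ = d₁ − σ√T = 4.101740 − 0.130480 = 3.971260
N(d₁) = 0.999979,  N(d₂) = 0.999964,  e^(−rT) = 0.951214
E₀ = V₀·N(d₁) − D·e^(−rT)·N(d₂)
   = 327.1802·0.999979 − 203.1295·0.951214·0.999964 = 133.960768

E0=133.9608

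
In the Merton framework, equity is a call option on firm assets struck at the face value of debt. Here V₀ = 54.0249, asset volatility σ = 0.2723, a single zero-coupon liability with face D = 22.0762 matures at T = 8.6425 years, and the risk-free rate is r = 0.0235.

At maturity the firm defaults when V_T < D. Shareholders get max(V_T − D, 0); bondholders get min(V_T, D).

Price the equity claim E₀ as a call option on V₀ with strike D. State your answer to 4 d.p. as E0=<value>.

d₁ = [ln(V₀/D) + (r + σ²/2)T] / (σ√T)
   = [ln(54.0249/22.0762) + (0.0235 + 0.5·0.2723²)·8.6425] / (0.2723·√8.6425)
   = [0.894945 + 0.523508] / 0.800511 = 1.771934
d₂ = d₁ − σ√T = 1.771934 − 0.800511 = 0.971423
N(d₁) = 0.961797,  N(d₂) = 0.834331,  e^(−rT) = 0.816198
E₀ = V₀·N(d₁) − D·e^(−rT)·N(d₂)
   = 54.0249·0.961797 − 22.0762·0.816198·0.834331 = 36.927569

E0=36.9276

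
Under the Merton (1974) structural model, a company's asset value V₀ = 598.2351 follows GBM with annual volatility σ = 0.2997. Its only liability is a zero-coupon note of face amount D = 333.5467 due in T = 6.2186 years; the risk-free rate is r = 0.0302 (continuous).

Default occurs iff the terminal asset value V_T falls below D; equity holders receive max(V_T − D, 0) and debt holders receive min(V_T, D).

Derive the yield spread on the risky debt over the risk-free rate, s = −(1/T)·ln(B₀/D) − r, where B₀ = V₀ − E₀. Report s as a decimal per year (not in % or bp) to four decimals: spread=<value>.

spread=0.0138

d₁ = [ln(V₀/D) + (r + σ²/2)T] / (σ√T)
   = [ln(598.2351/333.5467) + (0.0302 + 0.5·0.2997²)·6.2186] / (0.2997·√6.2186)
   = [0.584201 + 0.467079] / 0.747366 = 1.406648
d₂ = d₁ − σ√T = 1.406648 − 0.747366 = 0.659283
N(d₁) = 0.920234,  N(d₂) = 0.745143,  e^(−rT) = 0.828779
E₀ = V₀·N(d₁) − D·e^(−rT)·N(d₂)
   = 598.2351·0.920234 − 333.5467·0.828779·0.745143 = 344.531666
B₀ = V₀ − E₀ = 598.2351 − 344.531666 = 253.703434
spread = −(1/T)·ln(B₀/D) − r = −(1/6.2186)·ln(253.703434/333.5467) − 0.0302 = 0.01379976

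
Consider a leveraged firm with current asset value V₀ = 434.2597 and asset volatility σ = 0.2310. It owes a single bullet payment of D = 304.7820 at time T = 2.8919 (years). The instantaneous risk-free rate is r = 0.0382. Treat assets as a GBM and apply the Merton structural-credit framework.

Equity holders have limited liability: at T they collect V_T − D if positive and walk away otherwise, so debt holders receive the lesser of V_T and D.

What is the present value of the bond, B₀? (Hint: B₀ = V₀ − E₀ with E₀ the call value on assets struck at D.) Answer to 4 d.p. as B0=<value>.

d₁ = [ln(V₀/D) + (r + σ²/2)T] / (σ√T)
   = [ln(434.2597/304.7820) + (0.0382 + 0.5·0.2310²)·2.8919] / (0.2310·√2.8919)
   = [0.354046 + 0.187628] / 0.392829 = 1.378905
d₂ = d₁ − σ√T = 1.378905 − 0.392829 = 0.986076
N(d₁) = 0.916038,  N(d₂) = 0.837952,  e^(−rT) = 0.895413
E₀ = V₀·N(d₁) − D·e^(−rT)·N(d₂)
   = 434.2597·0.916038 − 304.7820·0.895413·0.837952 = 169.116509
B₀ = V₀ − E₀ = 434.2597 − 169.116509 = 265.143191

B0=265.1432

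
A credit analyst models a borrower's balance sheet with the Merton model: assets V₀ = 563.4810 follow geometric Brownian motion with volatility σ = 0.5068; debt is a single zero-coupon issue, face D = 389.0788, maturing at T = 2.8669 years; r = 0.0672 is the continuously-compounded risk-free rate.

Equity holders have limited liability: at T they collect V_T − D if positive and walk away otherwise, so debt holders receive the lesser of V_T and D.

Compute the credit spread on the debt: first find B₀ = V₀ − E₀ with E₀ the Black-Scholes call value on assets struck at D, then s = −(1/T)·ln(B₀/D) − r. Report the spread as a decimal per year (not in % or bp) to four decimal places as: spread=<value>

spread=0.0634

d₁ = [ln(V₀/D) + (r + σ²/2)T] / (σ√T)
   = [ln(563.4810/389.0788) + (0.0672 + 0.5·0.5068²)·2.8669] / (0.5068·√2.8669)
   = [0.370352 + 0.560832] / 0.858110 = 1.085157
d₂ = d₁ − σ√T = 1.085157 − 0.858110 = 0.227047
N(d₁) = 0.861074,  N(d₂) = 0.589806,  e^(−rT) = 0.824766
E₀ = V₀·N(d₁) − D·e^(−rT)·N(d₂)
   = 563.4810·0.861074 − 389.0788·0.824766·0.589806 = 295.930539
B₀ = V₀ − E₀ = 563.4810 − 295.930539 = 267.550461
spread = −(1/T)·ln(B₀/D) − r = −(1/2.8669)·ln(267.550461/389.0788) − 0.0672 = 0.06341973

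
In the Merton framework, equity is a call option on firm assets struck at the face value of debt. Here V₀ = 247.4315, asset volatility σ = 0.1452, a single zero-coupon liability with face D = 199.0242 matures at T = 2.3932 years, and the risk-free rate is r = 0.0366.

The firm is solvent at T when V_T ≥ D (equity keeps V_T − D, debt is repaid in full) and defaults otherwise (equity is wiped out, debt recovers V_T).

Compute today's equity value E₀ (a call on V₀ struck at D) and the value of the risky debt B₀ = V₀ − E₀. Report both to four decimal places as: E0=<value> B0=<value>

E0=67.0029 B0=180.4286

d₁ = [ln(V₀/D) + (r + σ²/2)T] / (σ√T)
   = [ln(247.4315/199.0242) + (0.0366 + 0.5·0.1452²)·2.3932] / (0.1452·√2.3932)
   = [0.217707 + 0.112819] / 0.224624 = 1.471466
d₂ = d₁ − σ√T = 1.471466 − 0.224624 = 1.246842
N(d₁) = 0.929417,  N(d₂) = 0.893772,  e^(−rT) = 0.916135
E₀ = V₀·N(d₁) − D·e^(−rT)·N(d₂)
   = 247.4315·0.929417 − 199.0242·0.916135·0.893772 = 67.002866
B₀ = V₀ − E₀ = 247.4315 − 67.002866 = 180.428634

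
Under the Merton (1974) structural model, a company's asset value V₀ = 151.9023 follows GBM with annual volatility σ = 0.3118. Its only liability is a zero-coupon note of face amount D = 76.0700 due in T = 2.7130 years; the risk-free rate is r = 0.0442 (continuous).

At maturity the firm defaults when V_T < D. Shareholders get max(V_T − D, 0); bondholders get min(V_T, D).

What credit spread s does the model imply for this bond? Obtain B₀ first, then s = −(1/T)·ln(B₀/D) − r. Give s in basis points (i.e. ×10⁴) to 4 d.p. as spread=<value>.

spread=68.1455

d₁ = [ln(V₀/D) + (r + σ²/2)T] / (σ√T)
   = [ln(151.9023/76.0700) + (0.0442 + 0.5·0.3118²)·2.7130] / (0.3118·√2.7130)
   = [0.691584 + 0.251792] / 0.513572 = 1.836893
d₂ = d₁ − σ√T = 1.836893 − 0.513572 = 1.323321
N(d₁) = 0.966887,  N(d₂) = 0.907136,  e^(−rT) = 0.886996
E₀ = V₀·N(d₁) − D·e^(−rT)·N(d₂)
   = 151.9023·0.966887 − 76.0700·0.886996·0.907136 = 85.664487
B₀ = V₀ − E₀ = 151.9023 − 85.664487 = 66.237813
spread = −(1/T)·ln(B₀/D) − r = −(1/2.7130)·ln(66.237813/76.0700) − 0.0442 = 0.00681455
in basis points: 0.00681455 × 10⁴ = 68.1455 bp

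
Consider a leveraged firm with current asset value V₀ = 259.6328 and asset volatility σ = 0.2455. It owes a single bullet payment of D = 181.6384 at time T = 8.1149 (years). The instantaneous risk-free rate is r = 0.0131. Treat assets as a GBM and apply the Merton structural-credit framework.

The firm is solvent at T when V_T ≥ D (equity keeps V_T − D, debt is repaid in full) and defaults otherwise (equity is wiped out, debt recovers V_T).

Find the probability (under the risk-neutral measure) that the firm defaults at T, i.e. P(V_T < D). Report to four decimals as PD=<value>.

d₁ = [ln(V₀/D) + (r + σ²/2)T] / (σ√T)
   = [ln(259.6328/181.6384) + (0.0131 + 0.5·0.2455²)·8.1149] / (0.2455·√8.1149)
   = [0.357250 + 0.350849] / 0.699348 = 1.012514
d₂ = d₁ − σ√T = 1.012514 − 0.699348 = 0.313166
risk-neutral PD = N(−d₂) = N(-0.313166) = 0.377077

PD=0.3771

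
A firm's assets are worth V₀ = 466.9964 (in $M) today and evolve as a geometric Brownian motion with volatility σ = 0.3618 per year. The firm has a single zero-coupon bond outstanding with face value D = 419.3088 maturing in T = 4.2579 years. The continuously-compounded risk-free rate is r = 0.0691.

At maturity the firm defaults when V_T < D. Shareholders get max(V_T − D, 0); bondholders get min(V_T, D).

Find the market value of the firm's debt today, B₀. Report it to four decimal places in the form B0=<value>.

d₁ = [ln(V₀/D) + (r + σ²/2)T] / (σ√T)
   = [ln(466.9964/419.3088) + (0.0691 + 0.5·0.3618²)·4.2579] / (0.3618·√4.2579)
   = [0.107714 + 0.572899] / 0.746563 = 0.911662
d₂ = d₁ − σ√T = 0.911662 − 0.746563 = 0.165099
N(d₁) = 0.819027,  N(d₂) = 0.565567,  e^(−rT) = 0.745112
E₀ = V₀·N(d₁) − D·e^(−rT)·N(d₂)
   = 466.9964·0.819027 − 419.3088·0.745112·0.565567 = 205.781264
B₀ = V₀ − E₀ = 466.9964 − 205.781264 = 261.215136

B0=261.2151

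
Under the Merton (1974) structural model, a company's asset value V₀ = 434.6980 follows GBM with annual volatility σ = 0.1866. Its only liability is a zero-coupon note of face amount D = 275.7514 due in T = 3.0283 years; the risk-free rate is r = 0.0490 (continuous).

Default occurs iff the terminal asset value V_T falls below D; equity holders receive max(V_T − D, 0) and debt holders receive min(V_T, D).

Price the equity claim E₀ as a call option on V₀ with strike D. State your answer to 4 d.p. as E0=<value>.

d₁ = [ln(V₀/D) + (r + σ²/2)T] / (σ√T)
   = [ln(434.6980/275.7514) + (0.0490 + 0.5·0.1866²)·3.0283] / (0.1866·√3.0283)
   = [0.455152 + 0.201109] / 0.324722 = 2.020995
d₂ = d₁ − σ√T = 2.020995 − 0.324722 = 1.696273
N(d₁) = 0.978360,  N(d₂) = 0.955083,  e^(−rT) = 0.862098
E₀ = V₀·N(d₁) − D·e^(−rT)·N(d₂)
   = 434.6980·0.978360 − 275.7514·0.862098·0.955083 = 198.244322

E0=198.2443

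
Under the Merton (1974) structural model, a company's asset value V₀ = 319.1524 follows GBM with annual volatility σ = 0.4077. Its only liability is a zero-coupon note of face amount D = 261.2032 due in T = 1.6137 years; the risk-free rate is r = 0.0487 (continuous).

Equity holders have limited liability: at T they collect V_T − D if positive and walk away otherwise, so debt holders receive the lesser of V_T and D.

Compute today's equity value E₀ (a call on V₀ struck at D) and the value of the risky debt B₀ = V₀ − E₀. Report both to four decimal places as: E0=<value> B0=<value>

E0=103.9898 B0=215.1626

d₁ = [ln(V₀/D) + (r + σ²/2)T] / (σ√T)
   = [ln(319.1524/261.2032) + (0.0487 + 0.5·0.4077²)·1.6137] / (0.4077·√1.6137)
   = [0.200370 + 0.212701] / 0.517907 = 0.797578
d₂ = d₁ − σ√T = 0.797578 − 0.517907 = 0.279670
N(d₁) = 0.787442,  N(d₂) = 0.610135,  e^(−rT) = 0.924421
E₀ = V₀·N(d₁) − D·e^(−rT)·N(d₂)
   = 319.1524·0.787442 − 261.2032·0.924421·0.610135 = 103.989803
B₀ = V₀ − E₀ = 319.1524 − 103.989803 = 215.162597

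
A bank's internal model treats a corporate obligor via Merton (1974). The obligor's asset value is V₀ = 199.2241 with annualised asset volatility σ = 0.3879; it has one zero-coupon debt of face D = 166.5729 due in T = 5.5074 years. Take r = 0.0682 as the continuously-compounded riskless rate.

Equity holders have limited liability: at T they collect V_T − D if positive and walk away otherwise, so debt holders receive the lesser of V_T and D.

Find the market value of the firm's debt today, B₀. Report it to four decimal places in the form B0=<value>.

B0=92.8160

d₁ = [ln(V₀/D) + (r + σ²/2)T] / (σ√T)
   = [ln(199.2241/166.5729) + (0.0682 + 0.5·0.3879²)·5.5074] / (0.3879·√5.5074)
   = [0.178997 + 0.789944] / 0.910318 = 1.064399
d₂ = d₁ − σ√T = 1.064399 − 0.910318 = 0.154081
N(d₁) = 0.856426,  N(d₂) = 0.561227,  e^(−rT) = 0.686874
E₀ = V₀·N(d₁) − D·e^(−rT)·N(d₂)
   = 199.2241·0.856426 − 166.5729·0.686874·0.561227 = 106.408147
B₀ = V₀ − E₀ = 199.2241 − 106.408147 = 92.815953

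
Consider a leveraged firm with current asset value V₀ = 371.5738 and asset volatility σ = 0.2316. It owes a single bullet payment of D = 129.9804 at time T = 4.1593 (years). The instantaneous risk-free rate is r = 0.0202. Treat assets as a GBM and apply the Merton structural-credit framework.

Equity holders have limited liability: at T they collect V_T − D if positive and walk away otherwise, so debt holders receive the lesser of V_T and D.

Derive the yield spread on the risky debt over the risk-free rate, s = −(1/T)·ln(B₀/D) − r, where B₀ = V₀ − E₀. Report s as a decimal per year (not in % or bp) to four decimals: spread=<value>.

d₁ = [ln(V₀/D) + (r + σ²/2)T] / (σ√T)
   = [ln(371.5738/129.9804) + (0.0202 + 0.5·0.2316²)·4.1593] / (0.2316·√4.1593)
   = [1.050364 + 0.195567] / 0.472333 = 2.637821
d₂ = d₁ − σ√T = 2.637821 − 0.472333 = 2.165488
N(d₁) = 0.995828,  N(d₂) = 0.984825,  e^(−rT) = 0.919415
E₀ = V₀·N(d₁) − D·e^(−rT)·N(d₂)
   = 371.5738·0.995828 − 129.9804·0.919415·0.984825 = 252.331199
B₀ = V₀ − E₀ = 371.5738 − 252.331199 = 119.242601
spread = −(1/T)·ln(B₀/D) − r = −(1/4.1593)·ln(119.242601/129.9804) − 0.0202 = 0.00053031

spread=0.0005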